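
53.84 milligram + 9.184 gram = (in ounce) 0.3259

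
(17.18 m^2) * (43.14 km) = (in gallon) 1.958e+08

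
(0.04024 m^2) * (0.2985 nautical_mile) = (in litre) 2.225e+04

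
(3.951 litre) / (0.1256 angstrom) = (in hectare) 3.146e+04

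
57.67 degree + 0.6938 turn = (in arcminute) 1.845e+04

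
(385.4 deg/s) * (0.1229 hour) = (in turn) 473.7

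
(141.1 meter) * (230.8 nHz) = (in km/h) 0.0001172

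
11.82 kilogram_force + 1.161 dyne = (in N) 115.9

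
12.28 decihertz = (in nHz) 1.228e+09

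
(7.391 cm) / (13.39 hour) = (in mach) 4.503e-09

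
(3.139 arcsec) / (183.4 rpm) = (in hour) 2.201e-10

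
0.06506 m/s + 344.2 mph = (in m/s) 153.9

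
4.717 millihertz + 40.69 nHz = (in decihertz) 0.04717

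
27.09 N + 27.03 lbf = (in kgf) 15.02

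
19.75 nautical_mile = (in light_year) 3.866e-12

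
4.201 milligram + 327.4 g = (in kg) 0.3274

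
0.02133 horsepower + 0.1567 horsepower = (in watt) 132.8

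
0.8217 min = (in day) 0.0005706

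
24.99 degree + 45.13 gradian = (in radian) 1.145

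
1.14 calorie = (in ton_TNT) 1.14e-09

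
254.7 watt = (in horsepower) 0.3416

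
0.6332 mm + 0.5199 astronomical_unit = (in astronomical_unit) 0.5199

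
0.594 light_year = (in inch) 2.212e+17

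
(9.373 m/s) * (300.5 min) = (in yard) 1.848e+05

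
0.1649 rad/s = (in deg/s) 9.448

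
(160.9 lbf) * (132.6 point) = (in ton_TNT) 8.002e-09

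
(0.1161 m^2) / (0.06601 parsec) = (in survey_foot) 1.87e-16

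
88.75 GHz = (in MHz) 8.875e+04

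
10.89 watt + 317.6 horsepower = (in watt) 2.368e+05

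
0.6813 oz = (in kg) 0.01931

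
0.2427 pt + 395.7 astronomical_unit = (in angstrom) 5.92e+23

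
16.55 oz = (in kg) 0.4692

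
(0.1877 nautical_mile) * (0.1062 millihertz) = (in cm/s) 3.692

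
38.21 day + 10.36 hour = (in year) 0.1059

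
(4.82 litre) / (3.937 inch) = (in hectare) 4.82e-06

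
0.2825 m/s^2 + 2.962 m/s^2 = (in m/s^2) 3.245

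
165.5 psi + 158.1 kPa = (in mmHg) 9745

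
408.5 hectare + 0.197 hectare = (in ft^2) 4.399e+07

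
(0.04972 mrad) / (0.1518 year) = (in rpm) 9.918e-11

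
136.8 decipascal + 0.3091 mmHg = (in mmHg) 0.4117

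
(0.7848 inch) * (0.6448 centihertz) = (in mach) 3.775e-07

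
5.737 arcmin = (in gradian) 0.1062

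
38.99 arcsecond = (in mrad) 0.189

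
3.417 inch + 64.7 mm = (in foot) 0.497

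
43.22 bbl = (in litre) 6871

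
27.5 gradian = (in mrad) 432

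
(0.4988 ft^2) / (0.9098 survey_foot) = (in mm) 167.1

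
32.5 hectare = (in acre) 80.31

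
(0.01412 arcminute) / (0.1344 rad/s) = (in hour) 8.489e-09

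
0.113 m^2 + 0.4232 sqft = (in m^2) 0.1523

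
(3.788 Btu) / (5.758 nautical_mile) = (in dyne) 3.748e+04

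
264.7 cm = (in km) 0.002647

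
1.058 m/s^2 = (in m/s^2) 1.058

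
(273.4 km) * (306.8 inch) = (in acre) 526.5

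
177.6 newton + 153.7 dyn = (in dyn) 1.776e+07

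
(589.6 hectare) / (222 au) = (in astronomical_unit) 1.187e-18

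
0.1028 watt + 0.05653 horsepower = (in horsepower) 0.05667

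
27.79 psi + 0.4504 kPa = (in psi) 27.86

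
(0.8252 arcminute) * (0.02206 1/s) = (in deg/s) 0.0003034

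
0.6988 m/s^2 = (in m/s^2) 0.6988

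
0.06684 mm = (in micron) 66.84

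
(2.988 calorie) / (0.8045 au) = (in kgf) 1.059e-11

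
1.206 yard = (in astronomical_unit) 7.372e-12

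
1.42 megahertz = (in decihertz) 1.42e+07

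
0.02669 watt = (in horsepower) 3.579e-05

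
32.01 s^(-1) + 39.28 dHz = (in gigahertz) 3.594e-08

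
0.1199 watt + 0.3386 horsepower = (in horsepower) 0.3388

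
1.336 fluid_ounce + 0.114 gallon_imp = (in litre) 0.5578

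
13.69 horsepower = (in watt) 1.021e+04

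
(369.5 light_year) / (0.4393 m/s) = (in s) 7.958e+18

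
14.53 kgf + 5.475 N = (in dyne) 1.48e+07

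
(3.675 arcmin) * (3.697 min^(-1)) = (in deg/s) 0.003774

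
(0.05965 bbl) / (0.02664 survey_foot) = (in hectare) 0.0001168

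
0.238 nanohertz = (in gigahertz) 2.38e-19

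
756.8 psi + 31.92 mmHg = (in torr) 3.917e+04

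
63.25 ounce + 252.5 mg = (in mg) 1.793e+06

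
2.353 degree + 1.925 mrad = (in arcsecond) 8868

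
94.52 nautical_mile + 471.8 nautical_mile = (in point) 2.973e+09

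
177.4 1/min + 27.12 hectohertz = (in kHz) 2.715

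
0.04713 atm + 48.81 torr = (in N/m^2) 1.128e+04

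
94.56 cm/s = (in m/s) 0.9456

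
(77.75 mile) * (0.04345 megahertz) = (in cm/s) 5.437e+11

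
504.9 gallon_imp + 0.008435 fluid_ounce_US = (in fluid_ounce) 7.761e+04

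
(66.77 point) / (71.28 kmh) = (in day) 1.377e-08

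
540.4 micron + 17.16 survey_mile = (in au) 1.846e-07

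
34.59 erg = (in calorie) 8.267e-07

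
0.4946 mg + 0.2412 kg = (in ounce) 8.508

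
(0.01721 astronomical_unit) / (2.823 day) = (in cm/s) 1.056e+06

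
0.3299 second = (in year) 1.046e-08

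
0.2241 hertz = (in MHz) 2.241e-07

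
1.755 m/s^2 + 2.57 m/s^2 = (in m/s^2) 4.325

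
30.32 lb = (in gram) 1.375e+04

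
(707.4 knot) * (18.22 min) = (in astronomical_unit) 2.659e-06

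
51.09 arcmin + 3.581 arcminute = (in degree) 0.9112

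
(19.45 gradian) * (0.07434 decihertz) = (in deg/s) 0.1301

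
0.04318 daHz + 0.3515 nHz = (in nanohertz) 4.318e+08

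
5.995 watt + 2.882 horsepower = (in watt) 2155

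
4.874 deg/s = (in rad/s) 0.08507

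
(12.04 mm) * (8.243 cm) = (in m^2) 0.0009925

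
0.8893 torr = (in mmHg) 0.8893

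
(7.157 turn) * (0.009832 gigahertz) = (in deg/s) 2.533e+10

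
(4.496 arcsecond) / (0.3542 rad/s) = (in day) 7.123e-10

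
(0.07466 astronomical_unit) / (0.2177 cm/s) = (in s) 5.13e+12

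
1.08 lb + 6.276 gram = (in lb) 1.094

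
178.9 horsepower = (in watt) 1.334e+05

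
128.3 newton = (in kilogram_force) 13.08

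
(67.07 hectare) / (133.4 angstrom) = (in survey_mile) 3.124e+10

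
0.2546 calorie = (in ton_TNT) 2.546e-10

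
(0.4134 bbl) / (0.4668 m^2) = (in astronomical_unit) 9.412e-13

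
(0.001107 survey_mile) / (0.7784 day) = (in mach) 7.78e-08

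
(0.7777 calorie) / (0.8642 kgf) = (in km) 0.0003839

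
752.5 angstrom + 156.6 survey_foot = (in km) 0.04773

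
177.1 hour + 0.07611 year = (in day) 35.16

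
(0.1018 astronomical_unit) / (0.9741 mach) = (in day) 531.4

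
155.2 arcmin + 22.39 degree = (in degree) 24.98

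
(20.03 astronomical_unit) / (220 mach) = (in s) 4e+07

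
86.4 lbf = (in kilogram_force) 39.19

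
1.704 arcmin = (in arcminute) 1.704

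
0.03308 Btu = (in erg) 3.49e+08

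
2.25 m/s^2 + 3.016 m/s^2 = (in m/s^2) 5.266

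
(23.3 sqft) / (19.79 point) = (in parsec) 1.005e-14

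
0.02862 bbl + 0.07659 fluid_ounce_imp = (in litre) 4.552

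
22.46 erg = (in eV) 1.402e+13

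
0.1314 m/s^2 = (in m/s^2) 0.1314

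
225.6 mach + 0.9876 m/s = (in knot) 1.493e+05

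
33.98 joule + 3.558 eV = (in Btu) 0.03221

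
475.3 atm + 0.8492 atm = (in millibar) 4.825e+05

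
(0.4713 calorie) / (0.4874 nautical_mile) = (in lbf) 0.0004911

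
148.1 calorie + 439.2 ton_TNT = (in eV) 1.147e+31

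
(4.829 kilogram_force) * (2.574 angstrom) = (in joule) 1.219e-08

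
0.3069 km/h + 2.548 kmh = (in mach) 0.002329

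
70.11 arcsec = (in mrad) 0.3399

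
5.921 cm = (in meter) 0.05921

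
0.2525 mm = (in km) 2.525e-07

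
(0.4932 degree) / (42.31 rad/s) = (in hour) 5.651e-08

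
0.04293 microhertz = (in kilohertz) 4.293e-11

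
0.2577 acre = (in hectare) 0.1043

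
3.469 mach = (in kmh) 4252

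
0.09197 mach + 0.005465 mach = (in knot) 64.49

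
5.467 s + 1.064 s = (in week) 1.08e-05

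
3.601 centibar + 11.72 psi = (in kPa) 84.41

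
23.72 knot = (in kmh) 43.93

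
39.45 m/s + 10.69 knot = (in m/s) 44.95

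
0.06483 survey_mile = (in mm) 1.043e+05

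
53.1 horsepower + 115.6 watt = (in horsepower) 53.26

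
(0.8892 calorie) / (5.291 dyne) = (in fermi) 7.032e+19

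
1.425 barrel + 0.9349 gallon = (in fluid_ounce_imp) 8098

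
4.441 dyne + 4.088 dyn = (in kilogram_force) 8.697e-06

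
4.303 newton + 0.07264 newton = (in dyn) 4.376e+05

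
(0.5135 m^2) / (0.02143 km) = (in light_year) 2.533e-18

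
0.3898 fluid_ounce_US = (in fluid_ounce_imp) 0.4057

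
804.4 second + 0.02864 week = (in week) 0.02997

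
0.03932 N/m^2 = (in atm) 3.881e-07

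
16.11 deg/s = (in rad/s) 0.2812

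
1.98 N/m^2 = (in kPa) 0.00198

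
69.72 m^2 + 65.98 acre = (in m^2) 2.671e+05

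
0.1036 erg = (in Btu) 9.819e-12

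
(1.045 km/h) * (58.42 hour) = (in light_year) 6.453e-12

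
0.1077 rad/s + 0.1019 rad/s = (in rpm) 2.002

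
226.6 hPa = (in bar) 0.2266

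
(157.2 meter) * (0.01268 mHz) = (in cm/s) 0.1993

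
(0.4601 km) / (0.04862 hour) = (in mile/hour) 5.88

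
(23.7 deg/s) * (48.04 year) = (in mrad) 6.267e+11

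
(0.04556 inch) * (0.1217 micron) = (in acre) 3.48e-14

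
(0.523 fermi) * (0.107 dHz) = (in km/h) 2.015e-17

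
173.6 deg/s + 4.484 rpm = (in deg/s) 200.5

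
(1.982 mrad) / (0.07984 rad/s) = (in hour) 6.896e-06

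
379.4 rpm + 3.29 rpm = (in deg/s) 2296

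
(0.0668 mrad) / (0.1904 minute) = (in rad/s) 5.847e-06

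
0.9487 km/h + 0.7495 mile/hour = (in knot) 1.164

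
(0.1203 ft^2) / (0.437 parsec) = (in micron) 8.288e-13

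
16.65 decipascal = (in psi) 0.0002415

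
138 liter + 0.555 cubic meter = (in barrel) 4.359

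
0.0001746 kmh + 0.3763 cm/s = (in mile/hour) 0.008526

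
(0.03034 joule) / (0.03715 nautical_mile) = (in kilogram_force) 4.497e-05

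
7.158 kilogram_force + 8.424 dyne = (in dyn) 7.02e+06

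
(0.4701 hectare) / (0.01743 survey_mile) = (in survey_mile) 0.1041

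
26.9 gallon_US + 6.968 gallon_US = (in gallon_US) 33.87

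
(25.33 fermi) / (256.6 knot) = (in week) 3.173e-22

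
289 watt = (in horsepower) 0.3876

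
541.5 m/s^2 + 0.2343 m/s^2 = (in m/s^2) 541.7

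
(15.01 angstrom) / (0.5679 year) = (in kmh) 3.017e-16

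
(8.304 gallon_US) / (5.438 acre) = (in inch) 5.624e-05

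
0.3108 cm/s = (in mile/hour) 0.006952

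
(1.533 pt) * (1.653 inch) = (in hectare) 2.271e-09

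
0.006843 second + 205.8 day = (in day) 205.8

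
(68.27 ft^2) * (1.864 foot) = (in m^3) 3.603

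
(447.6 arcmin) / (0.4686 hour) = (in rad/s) 7.718e-05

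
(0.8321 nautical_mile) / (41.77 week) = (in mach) 1.792e-07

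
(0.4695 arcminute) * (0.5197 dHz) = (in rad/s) 7.098e-06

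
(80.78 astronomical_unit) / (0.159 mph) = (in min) 2.834e+12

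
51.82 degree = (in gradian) 57.58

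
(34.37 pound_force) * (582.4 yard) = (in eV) 5.082e+23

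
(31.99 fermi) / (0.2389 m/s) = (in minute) 2.232e-15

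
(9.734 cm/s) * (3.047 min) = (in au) 1.19e-10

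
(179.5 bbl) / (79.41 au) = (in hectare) 2.402e-16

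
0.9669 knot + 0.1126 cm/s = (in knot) 0.9691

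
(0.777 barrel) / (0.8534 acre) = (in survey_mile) 2.223e-08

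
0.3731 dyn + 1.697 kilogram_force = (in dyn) 1.664e+06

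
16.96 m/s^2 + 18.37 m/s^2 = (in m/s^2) 35.33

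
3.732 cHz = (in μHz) 3.732e+04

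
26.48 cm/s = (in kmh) 0.9533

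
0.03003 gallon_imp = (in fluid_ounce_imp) 4.805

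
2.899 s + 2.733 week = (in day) 19.13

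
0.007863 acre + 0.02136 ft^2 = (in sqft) 342.5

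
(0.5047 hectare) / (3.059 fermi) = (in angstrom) 1.65e+28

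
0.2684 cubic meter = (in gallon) 70.9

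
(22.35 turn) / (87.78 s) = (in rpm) 15.28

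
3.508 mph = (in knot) 3.048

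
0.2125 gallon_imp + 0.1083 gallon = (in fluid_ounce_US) 46.53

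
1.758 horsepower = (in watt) 1311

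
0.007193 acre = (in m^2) 29.11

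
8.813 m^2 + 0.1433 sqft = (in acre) 0.002181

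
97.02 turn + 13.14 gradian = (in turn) 97.05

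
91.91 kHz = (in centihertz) 9.191e+06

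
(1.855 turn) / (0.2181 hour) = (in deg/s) 0.8505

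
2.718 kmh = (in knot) 1.468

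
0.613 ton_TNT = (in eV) 1.601e+28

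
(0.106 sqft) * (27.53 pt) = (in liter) 0.09564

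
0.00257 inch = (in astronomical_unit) 4.364e-16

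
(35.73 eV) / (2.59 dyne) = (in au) 1.477e-24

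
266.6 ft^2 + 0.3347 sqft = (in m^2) 24.8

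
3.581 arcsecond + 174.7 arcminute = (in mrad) 50.84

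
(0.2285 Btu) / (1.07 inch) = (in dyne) 8.87e+08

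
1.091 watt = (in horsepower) 0.001463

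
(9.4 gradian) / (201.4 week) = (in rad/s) 1.212e-09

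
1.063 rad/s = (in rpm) 10.15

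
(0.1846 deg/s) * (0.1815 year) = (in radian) 1.844e+04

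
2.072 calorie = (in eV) 5.411e+19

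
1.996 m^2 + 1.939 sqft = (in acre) 0.0005377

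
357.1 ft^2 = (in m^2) 33.18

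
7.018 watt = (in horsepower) 0.009411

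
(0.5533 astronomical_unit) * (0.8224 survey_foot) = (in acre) 5.127e+06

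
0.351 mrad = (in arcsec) 72.4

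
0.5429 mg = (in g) 0.0005429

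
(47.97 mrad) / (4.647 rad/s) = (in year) 3.273e-10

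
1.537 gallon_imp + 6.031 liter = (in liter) 13.02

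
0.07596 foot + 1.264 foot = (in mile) 0.0002538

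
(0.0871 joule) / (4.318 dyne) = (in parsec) 6.537e-14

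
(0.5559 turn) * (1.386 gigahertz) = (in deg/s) 2.774e+11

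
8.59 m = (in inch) 338.2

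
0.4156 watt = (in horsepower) 0.0005573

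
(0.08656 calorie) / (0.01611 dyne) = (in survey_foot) 7.376e+06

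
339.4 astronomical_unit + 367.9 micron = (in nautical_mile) 2.742e+10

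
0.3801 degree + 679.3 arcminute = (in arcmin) 702.1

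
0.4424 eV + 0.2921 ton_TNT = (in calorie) 2.921e+08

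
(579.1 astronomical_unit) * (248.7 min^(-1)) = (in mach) 1.055e+12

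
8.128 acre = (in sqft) 3.541e+05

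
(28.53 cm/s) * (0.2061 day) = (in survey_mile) 3.157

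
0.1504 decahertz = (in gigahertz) 1.504e-09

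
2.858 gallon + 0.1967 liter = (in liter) 11.02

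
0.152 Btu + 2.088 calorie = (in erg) 1.691e+09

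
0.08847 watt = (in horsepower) 0.0001186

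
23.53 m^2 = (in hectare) 0.002353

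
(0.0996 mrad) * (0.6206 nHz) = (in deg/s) 3.542e-12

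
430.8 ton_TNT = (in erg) 1.802e+19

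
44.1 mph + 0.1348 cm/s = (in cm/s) 1972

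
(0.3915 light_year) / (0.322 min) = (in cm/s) 1.917e+16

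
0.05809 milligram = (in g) 5.809e-05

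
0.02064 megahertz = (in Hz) 2.064e+04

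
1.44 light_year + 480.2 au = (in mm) 1.37e+19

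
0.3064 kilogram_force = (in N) 3.005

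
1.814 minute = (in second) 108.8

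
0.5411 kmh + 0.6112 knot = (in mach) 0.001365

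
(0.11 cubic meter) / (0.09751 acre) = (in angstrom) 2.788e+06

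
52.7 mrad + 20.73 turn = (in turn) 20.74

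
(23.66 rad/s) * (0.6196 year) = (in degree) 2.649e+10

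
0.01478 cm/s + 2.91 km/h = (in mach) 0.002374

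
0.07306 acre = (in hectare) 0.02957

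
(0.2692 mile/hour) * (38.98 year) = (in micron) 1.479e+14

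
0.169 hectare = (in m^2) 1690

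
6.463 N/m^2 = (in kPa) 0.006463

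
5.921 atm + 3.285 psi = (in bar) 6.226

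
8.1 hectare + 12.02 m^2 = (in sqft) 8.72e+05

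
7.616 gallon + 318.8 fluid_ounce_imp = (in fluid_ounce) 1281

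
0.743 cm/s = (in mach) 2.182e-05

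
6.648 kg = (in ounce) 234.5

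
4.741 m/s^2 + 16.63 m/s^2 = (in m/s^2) 21.37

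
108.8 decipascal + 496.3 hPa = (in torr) 372.3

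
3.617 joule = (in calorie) 0.8645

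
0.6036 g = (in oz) 0.02129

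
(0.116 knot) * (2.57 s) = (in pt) 434.7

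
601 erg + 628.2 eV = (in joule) 6.01e-05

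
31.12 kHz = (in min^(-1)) 1.867e+06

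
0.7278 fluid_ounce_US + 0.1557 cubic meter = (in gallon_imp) 34.25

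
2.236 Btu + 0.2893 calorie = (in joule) 2360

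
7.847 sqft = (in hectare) 7.29e-05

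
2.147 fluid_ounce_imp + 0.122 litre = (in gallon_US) 0.04834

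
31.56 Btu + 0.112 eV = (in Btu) 31.56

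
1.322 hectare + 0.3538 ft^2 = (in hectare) 1.322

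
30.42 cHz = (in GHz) 3.042e-10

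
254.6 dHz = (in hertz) 25.46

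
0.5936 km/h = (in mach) 0.0004843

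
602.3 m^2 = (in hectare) 0.06023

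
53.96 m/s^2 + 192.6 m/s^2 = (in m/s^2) 246.6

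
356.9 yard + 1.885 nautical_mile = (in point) 1.082e+07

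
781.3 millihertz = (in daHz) 0.07813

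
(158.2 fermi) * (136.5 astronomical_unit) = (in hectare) 0.000323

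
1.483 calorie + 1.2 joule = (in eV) 4.622e+19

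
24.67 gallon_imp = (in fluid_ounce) 3792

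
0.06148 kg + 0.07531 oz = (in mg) 6.362e+04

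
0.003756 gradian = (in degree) 0.00338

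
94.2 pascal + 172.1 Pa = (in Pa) 266.3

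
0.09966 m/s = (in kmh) 0.3588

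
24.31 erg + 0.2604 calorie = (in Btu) 0.001033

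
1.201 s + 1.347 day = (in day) 1.347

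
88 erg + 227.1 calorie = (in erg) 9.502e+09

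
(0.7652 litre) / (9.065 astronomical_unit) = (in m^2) 5.643e-16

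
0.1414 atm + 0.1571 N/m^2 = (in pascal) 1.433e+04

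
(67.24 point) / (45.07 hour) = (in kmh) 5.263e-07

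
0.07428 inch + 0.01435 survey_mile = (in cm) 2310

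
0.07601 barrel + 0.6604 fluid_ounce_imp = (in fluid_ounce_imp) 426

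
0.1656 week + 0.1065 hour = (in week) 0.1662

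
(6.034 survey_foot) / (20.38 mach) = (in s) 0.000265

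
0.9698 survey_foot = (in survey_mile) 0.0001837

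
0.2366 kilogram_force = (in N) 2.32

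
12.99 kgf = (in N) 127.4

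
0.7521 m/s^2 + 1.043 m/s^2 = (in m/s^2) 1.795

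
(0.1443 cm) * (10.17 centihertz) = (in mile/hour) 0.0003283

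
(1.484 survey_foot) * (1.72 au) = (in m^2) 1.164e+11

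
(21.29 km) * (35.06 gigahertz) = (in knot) 1.451e+15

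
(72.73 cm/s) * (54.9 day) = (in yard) 3.773e+06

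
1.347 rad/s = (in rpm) 12.86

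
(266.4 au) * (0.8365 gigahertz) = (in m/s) 3.334e+22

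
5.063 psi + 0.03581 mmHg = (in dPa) 3.491e+05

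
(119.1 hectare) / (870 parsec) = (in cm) 4.437e-12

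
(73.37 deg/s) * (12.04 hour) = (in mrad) 5.55e+07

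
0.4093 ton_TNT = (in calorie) 4.093e+08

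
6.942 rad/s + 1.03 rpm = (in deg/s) 403.9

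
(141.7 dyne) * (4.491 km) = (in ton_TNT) 1.521e-09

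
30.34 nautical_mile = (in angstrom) 5.619e+14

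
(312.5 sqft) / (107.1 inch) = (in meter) 10.67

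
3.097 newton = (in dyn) 3.097e+05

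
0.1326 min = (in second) 7.956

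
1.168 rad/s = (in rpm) 11.15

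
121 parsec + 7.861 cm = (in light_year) 394.6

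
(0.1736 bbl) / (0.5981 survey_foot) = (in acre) 3.741e-05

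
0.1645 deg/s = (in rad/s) 0.002871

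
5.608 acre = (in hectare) 2.269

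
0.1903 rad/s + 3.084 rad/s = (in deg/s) 187.6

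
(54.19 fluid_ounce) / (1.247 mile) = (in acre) 1.973e-10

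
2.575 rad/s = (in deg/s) 147.5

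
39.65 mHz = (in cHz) 3.965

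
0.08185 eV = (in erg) 1.311e-13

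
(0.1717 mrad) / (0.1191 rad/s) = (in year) 4.571e-11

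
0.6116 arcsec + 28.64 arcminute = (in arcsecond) 1719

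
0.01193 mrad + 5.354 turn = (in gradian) 2142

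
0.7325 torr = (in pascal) 97.66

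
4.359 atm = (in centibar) 441.7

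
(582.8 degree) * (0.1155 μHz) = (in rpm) 1.122e-05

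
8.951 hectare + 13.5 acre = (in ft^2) 1.552e+06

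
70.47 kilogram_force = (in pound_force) 155.4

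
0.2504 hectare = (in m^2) 2504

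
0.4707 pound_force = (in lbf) 0.4707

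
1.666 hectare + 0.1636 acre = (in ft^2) 1.865e+05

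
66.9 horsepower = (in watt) 4.989e+04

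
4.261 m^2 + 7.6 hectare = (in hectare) 7.6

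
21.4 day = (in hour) 513.6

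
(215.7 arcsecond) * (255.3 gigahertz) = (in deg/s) 1.53e+10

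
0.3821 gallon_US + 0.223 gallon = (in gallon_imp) 0.5039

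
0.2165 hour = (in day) 0.009021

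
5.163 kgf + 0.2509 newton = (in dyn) 5.088e+06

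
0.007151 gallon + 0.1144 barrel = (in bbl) 0.1146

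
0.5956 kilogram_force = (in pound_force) 1.313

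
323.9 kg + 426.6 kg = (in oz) 2.647e+04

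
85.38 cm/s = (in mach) 0.002507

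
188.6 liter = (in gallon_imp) 41.49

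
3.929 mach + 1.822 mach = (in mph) 4380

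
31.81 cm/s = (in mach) 0.0009342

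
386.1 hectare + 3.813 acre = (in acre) 957.9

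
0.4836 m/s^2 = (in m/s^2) 0.4836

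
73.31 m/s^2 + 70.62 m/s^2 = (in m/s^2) 143.9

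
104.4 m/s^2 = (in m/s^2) 104.4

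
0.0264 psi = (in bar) 0.00182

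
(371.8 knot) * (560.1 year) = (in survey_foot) 1.108e+13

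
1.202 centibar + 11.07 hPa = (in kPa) 2.309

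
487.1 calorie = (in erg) 2.038e+10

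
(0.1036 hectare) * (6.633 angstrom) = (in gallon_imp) 0.0001512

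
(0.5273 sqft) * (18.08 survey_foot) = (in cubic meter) 0.27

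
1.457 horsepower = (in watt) 1086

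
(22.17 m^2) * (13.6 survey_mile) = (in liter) 4.852e+08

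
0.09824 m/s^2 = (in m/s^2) 0.09824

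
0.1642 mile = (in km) 0.2643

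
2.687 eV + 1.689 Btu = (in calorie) 425.9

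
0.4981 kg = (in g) 498.1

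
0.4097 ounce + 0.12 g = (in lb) 0.02587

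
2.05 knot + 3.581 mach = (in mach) 3.584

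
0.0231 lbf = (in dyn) 1.028e+04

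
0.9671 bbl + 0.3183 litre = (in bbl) 0.9691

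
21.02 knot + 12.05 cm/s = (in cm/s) 1093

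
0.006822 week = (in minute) 68.77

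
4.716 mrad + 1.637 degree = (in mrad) 33.29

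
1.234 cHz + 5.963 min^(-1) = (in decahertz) 0.01117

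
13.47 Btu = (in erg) 1.421e+11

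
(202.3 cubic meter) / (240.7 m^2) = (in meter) 0.8405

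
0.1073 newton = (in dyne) 1.073e+04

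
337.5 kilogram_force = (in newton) 3310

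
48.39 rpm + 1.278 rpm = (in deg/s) 298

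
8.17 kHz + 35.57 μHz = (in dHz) 8.17e+04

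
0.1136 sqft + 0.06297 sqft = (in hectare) 1.64e-06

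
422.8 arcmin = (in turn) 0.01957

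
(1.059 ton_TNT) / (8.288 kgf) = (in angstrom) 5.452e+17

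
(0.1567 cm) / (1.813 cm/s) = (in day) 1e-06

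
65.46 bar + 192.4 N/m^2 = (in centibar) 6546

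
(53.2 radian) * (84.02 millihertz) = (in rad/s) 4.47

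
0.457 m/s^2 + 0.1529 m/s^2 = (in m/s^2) 0.6099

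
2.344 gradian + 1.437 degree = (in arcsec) 1.277e+04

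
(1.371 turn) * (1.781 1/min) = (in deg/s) 14.65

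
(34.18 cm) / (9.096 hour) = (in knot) 2.029e-05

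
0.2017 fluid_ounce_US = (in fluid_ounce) 0.2017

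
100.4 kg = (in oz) 3542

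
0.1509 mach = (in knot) 99.88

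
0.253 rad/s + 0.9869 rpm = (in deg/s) 20.42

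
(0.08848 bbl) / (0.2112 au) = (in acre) 1.1e-16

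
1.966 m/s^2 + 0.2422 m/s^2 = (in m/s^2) 2.208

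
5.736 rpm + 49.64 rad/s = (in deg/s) 2879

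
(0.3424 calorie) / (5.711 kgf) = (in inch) 1.007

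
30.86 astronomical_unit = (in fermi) 4.617e+27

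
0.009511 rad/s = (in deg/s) 0.5449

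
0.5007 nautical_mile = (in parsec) 3.005e-14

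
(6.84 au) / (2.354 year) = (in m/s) 1.378e+04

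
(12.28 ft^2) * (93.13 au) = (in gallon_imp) 3.496e+15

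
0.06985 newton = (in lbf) 0.0157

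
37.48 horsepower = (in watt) 2.795e+04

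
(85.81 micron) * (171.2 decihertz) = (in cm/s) 0.1469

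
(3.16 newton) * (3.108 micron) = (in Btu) 9.309e-09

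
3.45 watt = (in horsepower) 0.004627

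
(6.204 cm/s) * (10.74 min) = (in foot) 131.2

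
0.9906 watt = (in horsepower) 0.001328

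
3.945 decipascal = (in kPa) 0.0003945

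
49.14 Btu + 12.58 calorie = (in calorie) 1.24e+04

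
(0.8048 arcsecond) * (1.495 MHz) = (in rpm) 55.7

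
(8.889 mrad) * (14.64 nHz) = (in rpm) 1.243e-09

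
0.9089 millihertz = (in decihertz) 0.009089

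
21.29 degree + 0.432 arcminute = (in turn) 0.05916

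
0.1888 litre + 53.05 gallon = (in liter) 201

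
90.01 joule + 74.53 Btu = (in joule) 7.872e+04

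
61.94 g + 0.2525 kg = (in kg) 0.3144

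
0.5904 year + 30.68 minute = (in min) 3.103e+05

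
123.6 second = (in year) 3.919e-06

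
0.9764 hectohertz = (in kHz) 0.09764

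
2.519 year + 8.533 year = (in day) 4034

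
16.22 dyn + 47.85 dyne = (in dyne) 64.07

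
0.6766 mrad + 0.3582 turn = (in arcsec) 4.644e+05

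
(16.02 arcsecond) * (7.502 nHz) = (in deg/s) 3.338e-11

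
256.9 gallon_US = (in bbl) 6.117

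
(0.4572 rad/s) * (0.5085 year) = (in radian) 7.332e+06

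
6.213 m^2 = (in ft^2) 66.88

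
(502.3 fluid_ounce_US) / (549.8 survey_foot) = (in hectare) 8.864e-09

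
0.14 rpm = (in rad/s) 0.01466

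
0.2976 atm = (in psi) 4.374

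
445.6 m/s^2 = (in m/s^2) 445.6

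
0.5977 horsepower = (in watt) 445.7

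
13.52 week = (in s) 8.177e+06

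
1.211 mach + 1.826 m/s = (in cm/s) 4.142e+04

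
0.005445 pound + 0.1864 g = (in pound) 0.005856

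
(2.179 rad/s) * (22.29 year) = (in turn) 2.438e+08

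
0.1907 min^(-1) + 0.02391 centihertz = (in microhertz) 3417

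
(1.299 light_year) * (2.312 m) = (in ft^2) 3.058e+17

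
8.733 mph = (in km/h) 14.05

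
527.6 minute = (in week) 0.05234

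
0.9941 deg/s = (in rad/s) 0.01735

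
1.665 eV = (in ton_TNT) 6.376e-29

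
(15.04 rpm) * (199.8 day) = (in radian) 2.719e+07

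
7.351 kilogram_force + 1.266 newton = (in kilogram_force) 7.48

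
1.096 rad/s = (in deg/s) 62.8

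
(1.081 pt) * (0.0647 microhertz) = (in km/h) 8.882e-11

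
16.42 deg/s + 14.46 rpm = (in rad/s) 1.801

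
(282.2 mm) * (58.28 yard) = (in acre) 0.003716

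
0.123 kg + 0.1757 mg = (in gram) 123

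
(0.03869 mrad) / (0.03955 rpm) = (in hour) 2.595e-06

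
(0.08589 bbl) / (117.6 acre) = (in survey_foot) 9.414e-08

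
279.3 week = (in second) 1.689e+08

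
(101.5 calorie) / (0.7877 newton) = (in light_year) 5.699e-14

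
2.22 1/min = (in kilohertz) 3.7e-05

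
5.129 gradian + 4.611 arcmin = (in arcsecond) 1.689e+04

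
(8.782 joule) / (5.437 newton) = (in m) 1.615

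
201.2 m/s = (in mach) 0.5909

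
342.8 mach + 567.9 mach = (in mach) 910.7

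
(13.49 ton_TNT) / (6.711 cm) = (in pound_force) 1.891e+11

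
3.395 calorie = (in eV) 8.866e+19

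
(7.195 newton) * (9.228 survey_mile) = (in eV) 6.669e+23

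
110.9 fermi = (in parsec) 3.594e-30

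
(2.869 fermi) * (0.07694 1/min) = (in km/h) 1.324e-17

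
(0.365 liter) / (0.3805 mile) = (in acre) 1.473e-10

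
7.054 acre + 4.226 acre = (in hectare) 4.565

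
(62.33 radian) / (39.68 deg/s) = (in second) 90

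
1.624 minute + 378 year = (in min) 1.987e+08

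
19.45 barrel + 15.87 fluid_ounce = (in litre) 3093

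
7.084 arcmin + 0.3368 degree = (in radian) 0.007939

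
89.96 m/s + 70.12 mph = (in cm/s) 1.213e+04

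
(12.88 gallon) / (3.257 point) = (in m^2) 42.43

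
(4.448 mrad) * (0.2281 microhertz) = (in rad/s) 1.015e-09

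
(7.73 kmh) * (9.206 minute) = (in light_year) 1.254e-13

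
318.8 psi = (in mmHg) 1.649e+04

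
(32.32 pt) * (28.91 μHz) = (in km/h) 1.187e-06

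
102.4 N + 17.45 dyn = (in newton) 102.4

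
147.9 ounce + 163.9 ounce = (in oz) 311.8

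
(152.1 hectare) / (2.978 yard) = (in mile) 347.1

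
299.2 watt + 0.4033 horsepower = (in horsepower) 0.8045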